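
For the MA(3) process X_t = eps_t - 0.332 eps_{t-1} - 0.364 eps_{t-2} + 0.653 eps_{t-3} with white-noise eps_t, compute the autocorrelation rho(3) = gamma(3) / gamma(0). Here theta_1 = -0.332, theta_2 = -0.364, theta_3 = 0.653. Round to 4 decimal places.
\rho(3) = 0.3912

For an MA(q) process with theta_0 = 1, the autocovariance is
  gamma(k) = sigma^2 * sum_{i=0..q-k} theta_i * theta_{i+k},
and rho(k) = gamma(k) / gamma(0). Sigma^2 cancels.
  numerator   = (1)*(0.653) = 0.653.
  denominator = (1)^2 + (-0.332)^2 + (-0.364)^2 + (0.653)^2 = 1.669129.
  rho(3) = 0.653 / 1.669129 = 0.3912.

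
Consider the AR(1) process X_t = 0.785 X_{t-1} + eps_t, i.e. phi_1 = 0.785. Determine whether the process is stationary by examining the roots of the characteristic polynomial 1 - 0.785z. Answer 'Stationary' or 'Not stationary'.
\text{Stationary}

The AR(p) characteristic polynomial is P(z) = 1 - 0.785z.
Stationarity requires all roots to lie outside the unit circle, i.e. |z| > 1 for every root.
This is linear in z: 1 + (-0.785) z = 0  =>  z = -1/(-0.785) = 1.273885,  |z| = 1.273885.
Moduli of all roots: 1.2739.
All moduli strictly greater than 1? Yes.
Verdict: Stationary.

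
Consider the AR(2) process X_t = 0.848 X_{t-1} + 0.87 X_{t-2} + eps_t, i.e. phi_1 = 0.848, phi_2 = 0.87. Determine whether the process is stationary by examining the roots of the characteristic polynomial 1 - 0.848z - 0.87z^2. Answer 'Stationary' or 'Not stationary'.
\text{Not stationary}

The AR(p) characteristic polynomial is P(z) = 1 - 0.848z - 0.87z^2.
Stationarity requires all roots to lie outside the unit circle, i.e. |z| > 1 for every root.
Set 1 + (-0.848) z + (-0.87) z^2 = 0, i.e. a z^2 + b z + c = 0 with a = -0.87, b = -0.848, c = 1.
Discriminant D = b^2 - 4ac = (-0.848)^2 - 4*(-0.87)*1 = 0.719104 - (-3.48) = 4.199104.
D >= 0, so the roots are real: z = (-b +/- sqrt(D)) / (2a) = (0.848 +/- 2.049172) / (-1.74).
  z_1 = (0.848 + 2.049172) / (-1.74) = -1.665,   |z_1| = 1.665.
  z_2 = (0.848 - 2.049172) / (-1.74) = 0.6903,   |z_2| = 0.6903.
Moduli of all roots: 1.6650, 0.6903.
All moduli strictly greater than 1? No.
Verdict: Not stationary.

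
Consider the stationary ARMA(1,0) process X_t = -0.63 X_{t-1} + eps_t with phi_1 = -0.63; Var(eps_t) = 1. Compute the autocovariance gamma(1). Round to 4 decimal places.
\gamma(1) = -1.0446

Multiply the model equation by X_{t-k} and take expectations. With theta_0 = psi_0 = 1 and psi_j the MA(infinity) weights, this gives
  gamma(k) - sum_i phi_i gamma(k-i) = c_k,
  c_k = sigma^2 * sum_{j=k..q} theta_j psi_{j-k}   (c_k = 0 for k > q),
using gamma(-m) = gamma(m).
Pure AR (q = 0): c_0 = sigma^2 = 1, c_k = 0 for k >= 1.
Equations for k = 0 and k = 1 (AR order 1):
  gamma(0) = phi_1 gamma(1) + c_0
  gamma(1) = phi_1 gamma(0) + c_1
Substituting the second into the first: gamma(0) (1 - phi_1^2) = c_0 + phi_1 c_1, so
  gamma(0) = c_0 / (1 - phi_1^2) = 1 / (1 - (-0.63)^2) = 1 / 0.6031 = 1.6581.
  gamma(1) = phi_1 gamma(0) = (-0.63)(1.6581) = -1.044603.
Therefore gamma(1) = -1.0446 (to 4 decimal places).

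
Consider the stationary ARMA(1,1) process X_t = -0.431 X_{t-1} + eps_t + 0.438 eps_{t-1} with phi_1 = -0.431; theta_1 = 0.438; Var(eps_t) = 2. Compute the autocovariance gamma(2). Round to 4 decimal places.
\gamma(2) = -0.0060

Multiply the model equation by X_{t-k} and take expectations. With theta_0 = psi_0 = 1 and psi_j the MA(infinity) weights, this gives
  gamma(k) - sum_i phi_i gamma(k-i) = c_k,
  c_k = sigma^2 * sum_{j=k..q} theta_j psi_{j-k}   (c_k = 0 for k > q),
using gamma(-m) = gamma(m).
psi-weights needed (psi_j = theta_j + sum_i phi_i psi_{j-i}):
  psi_1 = theta_1 + phi_1 = 0.438 + (-0.431) = 0.007
Right-hand sides:
  c_0 = sigma^2 (1 + theta_1 psi_1) = 2 * (1 + (0.438)(0.007)) = 2 * 1.003066 = 2.006132
  c_1 = sigma^2 theta_1 = 2 * (0.438) = 0.876
  c_2 = 0
Equations for k = 0 and k = 1 (AR order 1):
  gamma(0) = phi_1 gamma(1) + c_0
  gamma(1) = phi_1 gamma(0) + c_1
Substituting the second into the first: gamma(0) (1 - phi_1^2) = c_0 + phi_1 c_1, so
  gamma(0) = (c_0 + phi_1 c_1) / (1 - phi_1^2) = (2.006132 + (-0.431)(0.876)) / (1 - (-0.431)^2) = 1.628576 / 0.814239 = 2.00012.
  gamma(1) = phi_1 gamma(0) + c_1 = (-0.431)(2.00012) + (0.876) = 0.013948.
For k = 2 (> q): gamma(2) = phi_1 gamma(1) = (-0.431)(0.013948) = -0.006012.
Therefore gamma(2) = -0.0060 (to 4 decimal places).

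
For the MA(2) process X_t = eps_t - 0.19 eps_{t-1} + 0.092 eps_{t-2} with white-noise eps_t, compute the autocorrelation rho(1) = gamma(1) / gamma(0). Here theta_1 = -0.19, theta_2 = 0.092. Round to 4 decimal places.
\rho(1) = -0.1986

For an MA(q) process with theta_0 = 1, the autocovariance is
  gamma(k) = sigma^2 * sum_{i=0..q-k} theta_i * theta_{i+k},
and rho(k) = gamma(k) / gamma(0). Sigma^2 cancels.
  numerator   = (1)*(-0.19) + (-0.19)*(0.092) = -0.20748.
  denominator = (1)^2 + (-0.19)^2 + (0.092)^2 = 1.044564.
  rho(1) = -0.20748 / 1.044564 = -0.1986.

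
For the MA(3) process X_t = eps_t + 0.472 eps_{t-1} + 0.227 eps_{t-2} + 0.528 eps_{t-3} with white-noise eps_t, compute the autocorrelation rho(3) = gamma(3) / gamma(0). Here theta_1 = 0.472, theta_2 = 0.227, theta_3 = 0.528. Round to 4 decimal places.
\rho(3) = 0.3400

For an MA(q) process with theta_0 = 1, the autocovariance is
  gamma(k) = sigma^2 * sum_{i=0..q-k} theta_i * theta_{i+k},
and rho(k) = gamma(k) / gamma(0). Sigma^2 cancels.
  numerator   = (1)*(0.528) = 0.528.
  denominator = (1)^2 + (0.472)^2 + (0.227)^2 + (0.528)^2 = 1.553097.
  rho(3) = 0.528 / 1.553097 = 0.3400.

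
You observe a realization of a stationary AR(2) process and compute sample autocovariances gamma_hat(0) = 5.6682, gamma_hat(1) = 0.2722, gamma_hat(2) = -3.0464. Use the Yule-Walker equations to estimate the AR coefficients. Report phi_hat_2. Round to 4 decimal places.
\hat\phi_{2} = -0.5410

The Yule-Walker equations for an AR(p) process read, in matrix form,
  Gamma_p phi = r_p,   with   (Gamma_p)_{ij} = gamma(|i - j|),
                       (r_p)_i = gamma(i),   i,j = 1..p.
Substitute the sample gammas (Toeplitz matrix and right-hand side of size 2):
  Gamma_p = [[5.6682, 0.2722], [0.2722, 5.6682]]
  r_p     = [0.2722, -3.0464]
Written out:
  5.6682 phi_1 + 0.2722 phi_2 = 0.2722
  0.2722 phi_1 + 5.6682 phi_2 = -3.0464
Solve by Cramer's rule:
  det = gamma(0)^2 - gamma(1)^2 = (5.6682)^2 - (0.2722)^2 = 32.12849124 - 0.07409284 = 32.0543984
  phi_hat_1 = [gamma(1) gamma(0) - gamma(1) gamma(2)] / det = [(0.2722)(5.6682) - (0.2722)(-3.0464)] / 32.0543984 = 2.37211412 / 32.0543984 = 0.074
  phi_hat_2 = [gamma(0) gamma(2) - gamma(1)^2] / det = [(5.6682)(-3.0464) - (0.2722)^2] / 32.0543984 = -17.34169732 / 32.0543984 = -0.541
So phi_hat = [0.0740, -0.5410].
Therefore phi_hat_2 = -0.5410.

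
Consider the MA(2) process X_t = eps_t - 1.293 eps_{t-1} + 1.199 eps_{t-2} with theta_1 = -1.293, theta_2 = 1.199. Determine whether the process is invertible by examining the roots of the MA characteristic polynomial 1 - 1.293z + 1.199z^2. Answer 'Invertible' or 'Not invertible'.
\text{Not invertible}

The MA(q) characteristic polynomial is P(z) = 1 - 1.293z + 1.199z^2.
Invertibility requires all roots to lie outside the unit circle, i.e. |z| > 1 for every root.
Set 1 + (-1.293) z + (1.199) z^2 = 0, i.e. a z^2 + b z + c = 0 with a = 1.199, b = -1.293, c = 1.
Discriminant D = b^2 - 4ac = (-1.293)^2 - 4*(1.199)*1 = 1.671849 - (4.796) = -3.124151.
D < 0, so the roots are the complex-conjugate pair z = (-b +/- i sqrt(-D)) / (2a) = 0.5392 +/- 0.7371i.
For a conjugate pair |z|^2 = z * conj(z) = (product of roots) = c/a = 1/(1.199) = 0.834028, so |z| = sqrt(0.834028) = 0.9133 for both roots.
Moduli of all roots: 0.9133, 0.9133.
All moduli strictly greater than 1? No.
Verdict: Not invertible.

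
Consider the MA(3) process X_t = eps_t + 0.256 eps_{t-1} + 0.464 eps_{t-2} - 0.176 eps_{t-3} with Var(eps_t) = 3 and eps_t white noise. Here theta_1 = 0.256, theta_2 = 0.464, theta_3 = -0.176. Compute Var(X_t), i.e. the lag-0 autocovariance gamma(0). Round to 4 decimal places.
\gamma(0) = 3.9354

For an MA(q) process X_t = eps_t + sum_i theta_i eps_{t-i} with
Var(eps_t) = sigma^2, the variance is
  gamma(0) = sigma^2 * (1 + sum_i theta_i^2).
  sum_i theta_i^2 = (0.256)^2 + (0.464)^2 + (-0.176)^2 = 0.065536 + 0.215296 + 0.030976 = 0.311808.
  gamma(0) = 3 * (1 + 0.311808) = 3 * 1.311808 = 3.935424, which rounds to 3.9354.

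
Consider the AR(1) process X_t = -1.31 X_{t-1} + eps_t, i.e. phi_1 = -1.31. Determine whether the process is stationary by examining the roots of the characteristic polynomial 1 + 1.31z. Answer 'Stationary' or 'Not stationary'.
\text{Not stationary}

The AR(p) characteristic polynomial is P(z) = 1 + 1.31z.
Stationarity requires all roots to lie outside the unit circle, i.e. |z| > 1 for every root.
This is linear in z: 1 + (1.31) z = 0  =>  z = -1/(1.31) = -0.763359,  |z| = 0.763359.
Moduli of all roots: 0.7634.
All moduli strictly greater than 1? No.
Verdict: Not stationary.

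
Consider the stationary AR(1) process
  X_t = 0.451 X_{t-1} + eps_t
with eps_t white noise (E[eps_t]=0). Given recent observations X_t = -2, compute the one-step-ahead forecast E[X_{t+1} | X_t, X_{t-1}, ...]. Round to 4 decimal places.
E[X_{t+1} \mid \mathcal F_t] = -0.9020

For an AR(p) model X_t = c + sum_i phi_i X_{t-i} + eps_t, the
one-step-ahead conditional mean is
  E[X_{t+1} | X_t, ...] = c + sum_i phi_i X_{t+1-i}.
Substitute known values:
  E[X_{t+1} | ...] = (0.451) * (-2)
                   = -0.9020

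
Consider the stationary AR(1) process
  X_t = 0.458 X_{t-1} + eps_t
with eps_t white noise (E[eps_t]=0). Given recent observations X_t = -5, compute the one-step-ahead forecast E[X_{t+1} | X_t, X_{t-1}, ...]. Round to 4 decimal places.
E[X_{t+1} \mid \mathcal F_t] = -2.2900

For an AR(p) model X_t = c + sum_i phi_i X_{t-i} + eps_t, the
one-step-ahead conditional mean is
  E[X_{t+1} | X_t, ...] = c + sum_i phi_i X_{t+1-i}.
Substitute known values:
  E[X_{t+1} | ...] = (0.458) * (-5)
                   = -2.2900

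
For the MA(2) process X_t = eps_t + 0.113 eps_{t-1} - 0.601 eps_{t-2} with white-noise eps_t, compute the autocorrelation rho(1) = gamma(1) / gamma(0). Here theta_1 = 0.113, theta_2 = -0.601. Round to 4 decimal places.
\rho(1) = 0.0328

For an MA(q) process with theta_0 = 1, the autocovariance is
  gamma(k) = sigma^2 * sum_{i=0..q-k} theta_i * theta_{i+k},
and rho(k) = gamma(k) / gamma(0). Sigma^2 cancels.
  numerator   = (1)*(0.113) + (0.113)*(-0.601) = 0.045087.
  denominator = (1)^2 + (0.113)^2 + (-0.601)^2 = 1.37397.
  rho(1) = 0.045087 / 1.37397 = 0.0328.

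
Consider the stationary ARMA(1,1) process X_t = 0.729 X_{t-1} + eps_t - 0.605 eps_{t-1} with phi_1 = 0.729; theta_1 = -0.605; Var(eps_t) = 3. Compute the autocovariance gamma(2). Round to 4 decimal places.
\gamma(2) = 0.3235

Multiply the model equation by X_{t-k} and take expectations. With theta_0 = psi_0 = 1 and psi_j the MA(infinity) weights, this gives
  gamma(k) - sum_i phi_i gamma(k-i) = c_k,
  c_k = sigma^2 * sum_{j=k..q} theta_j psi_{j-k}   (c_k = 0 for k > q),
using gamma(-m) = gamma(m).
psi-weights needed (psi_j = theta_j + sum_i phi_i psi_{j-i}):
  psi_1 = theta_1 + phi_1 = -0.605 + (0.729) = 0.124
Right-hand sides:
  c_0 = sigma^2 (1 + theta_1 psi_1) = 3 * (1 + (-0.605)(0.124)) = 3 * 0.92498 = 2.77494
  c_1 = sigma^2 theta_1 = 3 * (-0.605) = -1.815
  c_2 = 0
Equations for k = 0 and k = 1 (AR order 1):
  gamma(0) = phi_1 gamma(1) + c_0
  gamma(1) = phi_1 gamma(0) + c_1
Substituting the second into the first: gamma(0) (1 - phi_1^2) = c_0 + phi_1 c_1, so
  gamma(0) = (c_0 + phi_1 c_1) / (1 - phi_1^2) = (2.77494 + (0.729)(-1.815)) / (1 - (0.729)^2) = 1.451805 / 0.468559 = 3.098447.
  gamma(1) = phi_1 gamma(0) + c_1 = (0.729)(3.098447) + (-1.815) = 0.443768.
For k = 2 (> q): gamma(2) = phi_1 gamma(1) = (0.729)(0.443768) = 0.323507.
Therefore gamma(2) = 0.3235 (to 4 decimal places).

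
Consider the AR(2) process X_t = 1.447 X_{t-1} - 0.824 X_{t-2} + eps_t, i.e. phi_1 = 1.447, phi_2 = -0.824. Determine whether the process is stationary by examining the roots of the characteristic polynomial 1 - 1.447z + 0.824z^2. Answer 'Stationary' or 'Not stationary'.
\text{Stationary}

The AR(p) characteristic polynomial is P(z) = 1 - 1.447z + 0.824z^2.
Stationarity requires all roots to lie outside the unit circle, i.e. |z| > 1 for every root.
Set 1 + (-1.447) z + (0.824) z^2 = 0, i.e. a z^2 + b z + c = 0 with a = 0.824, b = -1.447, c = 1.
Discriminant D = b^2 - 4ac = (-1.447)^2 - 4*(0.824)*1 = 2.093809 - (3.296) = -1.202191.
D < 0, so the roots are the complex-conjugate pair z = (-b +/- i sqrt(-D)) / (2a) = 0.878 +/- 0.6653i.
For a conjugate pair |z|^2 = z * conj(z) = (product of roots) = c/a = 1/(0.824) = 1.213592, so |z| = sqrt(1.213592) = 1.1016 for both roots.
Moduli of all roots: 1.1016, 1.1016.
All moduli strictly greater than 1? Yes.
Verdict: Stationary.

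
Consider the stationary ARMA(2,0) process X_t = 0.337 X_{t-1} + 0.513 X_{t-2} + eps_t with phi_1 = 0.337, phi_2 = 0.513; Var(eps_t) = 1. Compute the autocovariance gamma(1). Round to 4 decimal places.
\gamma(1) = 1.8021

Multiply the model equation by X_{t-k} and take expectations. With theta_0 = psi_0 = 1 and psi_j the MA(infinity) weights, this gives
  gamma(k) - sum_i phi_i gamma(k-i) = c_k,
  c_k = sigma^2 * sum_{j=k..q} theta_j psi_{j-k}   (c_k = 0 for k > q),
using gamma(-m) = gamma(m).
Pure AR (q = 0): c_0 = sigma^2 = 1, c_k = 0 for k >= 1.
Equations for k = 0, 1, 2 (AR order 2, c_2 = 0):
  (E0) gamma(0) = phi_1 gamma(1) + phi_2 gamma(2) + c_0
  (E1) gamma(1) = phi_1 gamma(0) + phi_2 gamma(1) + c_1
  (E2) gamma(2) = phi_1 gamma(1) + phi_2 gamma(0)
From (E1): gamma(1) = A gamma(0) + B with
  A = phi_1 / (1 - phi_2) = 0.337 / 0.487 = 0.691992,   B = c_1 / (1 - phi_2) = 0 / 0.487 = 0.
Insert (E2) into (E0): gamma(0) (1 - phi_2^2) = phi_1 (1 + phi_2) gamma(1) + c_0.
  phi_1 (1 + phi_2) = (0.337)(1.513) = 0.509881,   1 - phi_2^2 = 0.736831.
Replace gamma(1) by A gamma(0) + B and collect gamma(0):
  gamma(0) [0.736831 - (0.509881)(0.691992)] = c_0 = 1
  gamma(0) * 0.383998 = 1
  gamma(0) = 1 / 0.383998 = 2.604183.
  gamma(1) = A gamma(0) = (0.691992)(2.604183) = 1.802074.
Therefore gamma(1) = 1.8021 (to 4 decimal places).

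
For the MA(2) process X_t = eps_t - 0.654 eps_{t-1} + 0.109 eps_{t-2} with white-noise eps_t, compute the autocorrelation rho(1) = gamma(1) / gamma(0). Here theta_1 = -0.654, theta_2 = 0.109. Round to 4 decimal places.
\rho(1) = -0.5038

For an MA(q) process with theta_0 = 1, the autocovariance is
  gamma(k) = sigma^2 * sum_{i=0..q-k} theta_i * theta_{i+k},
and rho(k) = gamma(k) / gamma(0). Sigma^2 cancels.
  numerator   = (1)*(-0.654) + (-0.654)*(0.109) = -0.725286.
  denominator = (1)^2 + (-0.654)^2 + (0.109)^2 = 1.439597.
  rho(1) = -0.725286 / 1.439597 = -0.5038.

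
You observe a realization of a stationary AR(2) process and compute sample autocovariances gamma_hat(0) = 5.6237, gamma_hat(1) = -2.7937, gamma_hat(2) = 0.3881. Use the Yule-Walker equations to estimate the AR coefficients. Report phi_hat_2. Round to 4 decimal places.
\hat\phi_{2} = -0.2360

The Yule-Walker equations for an AR(p) process read, in matrix form,
  Gamma_p phi = r_p,   with   (Gamma_p)_{ij} = gamma(|i - j|),
                       (r_p)_i = gamma(i),   i,j = 1..p.
Substitute the sample gammas (Toeplitz matrix and right-hand side of size 2):
  Gamma_p = [[5.6237, -2.7937], [-2.7937, 5.6237]]
  r_p     = [-2.7937, 0.3881]
Written out:
  5.6237 phi_1 - 2.7937 phi_2 = -2.7937
  -2.7937 phi_1 + 5.6237 phi_2 = 0.3881
Solve by Cramer's rule:
  det = gamma(0)^2 - gamma(1)^2 = (5.6237)^2 - (-2.7937)^2 = 31.62600169 - 7.80475969 = 23.821242
  phi_hat_1 = [gamma(1) gamma(0) - gamma(1) gamma(2)] / det = [(-2.7937)(5.6237) - (-2.7937)(0.3881)] / 23.821242 = -14.62669572 / 23.821242 = -0.614
  phi_hat_2 = [gamma(0) gamma(2) - gamma(1)^2] / det = [(5.6237)(0.3881) - (-2.7937)^2] / 23.821242 = -5.62220172 / 23.821242 = -0.236
So phi_hat = [-0.6140, -0.2360].
Therefore phi_hat_2 = -0.2360.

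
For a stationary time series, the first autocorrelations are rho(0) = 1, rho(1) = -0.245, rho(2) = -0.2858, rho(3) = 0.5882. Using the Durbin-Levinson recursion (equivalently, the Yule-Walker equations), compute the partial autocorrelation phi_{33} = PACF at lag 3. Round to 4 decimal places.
\phi_{33} = 0.4950

The PACF at lag k is phi_{kk}, the last component of the solution
to the Yule-Walker system G_k phi = r_k where
  (G_k)_{ij} = rho(|i - j|), (r_k)_i = rho(i), i,j = 1..k.
Equivalently, Durbin-Levinson gives phi_{kk} iteratively:
  phi_{11} = rho(1)
  phi_{kk} = [rho(k) - sum_{j=1..k-1} phi_{k-1,j} rho(k-j)]
            / [1 - sum_{j=1..k-1} phi_{k-1,j} rho(j)],
  phi_{k,j} = phi_{k-1,j} - phi_{kk} phi_{k-1,k-j},  j = 1..k-1.
Step k = 1:
  phi_11 = rho(1) = -0.245.
Step k = 2:
  phi_22 = [rho(2) - phi_11 rho(1)] / [1 - phi_11 rho(1)] = [-0.2858 - (-0.245)(-0.245)] / [1 - (-0.245)(-0.245)]
         = -0.345825 / 0.939975 = -0.367909.
  Update: phi_21 = phi_11 - phi_22 phi_11 = -0.245 - (-0.367909)(-0.245) = -0.335138.
Step k = 3:
  phi_33 = [rho(3) - phi_21 rho(2) - phi_22 rho(1)] / [1 - phi_21 rho(1) - phi_22 rho(2)]
    numerator   = 0.5882 - (-0.335138)(-0.2858) - (-0.367909)(-0.245) = 0.40228003
    denominator = 1 - (-0.335138)(-0.245) - (-0.367909)(-0.2858) = 0.81274297
  phi_33 = 0.40228003 / 0.81274297 = 0.495.
Therefore phi_{33} = 0.4950.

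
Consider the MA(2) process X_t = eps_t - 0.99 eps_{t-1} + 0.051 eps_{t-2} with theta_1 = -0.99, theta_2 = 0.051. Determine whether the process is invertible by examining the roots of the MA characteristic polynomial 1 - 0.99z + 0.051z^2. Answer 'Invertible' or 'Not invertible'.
\text{Invertible}

The MA(q) characteristic polynomial is P(z) = 1 - 0.99z + 0.051z^2.
Invertibility requires all roots to lie outside the unit circle, i.e. |z| > 1 for every root.
Set 1 + (-0.99) z + (0.051) z^2 = 0, i.e. a z^2 + b z + c = 0 with a = 0.051, b = -0.99, c = 1.
Discriminant D = b^2 - 4ac = (-0.99)^2 - 4*(0.051)*1 = 0.9801 - (0.204) = 0.7761.
D >= 0, so the roots are real: z = (-b +/- sqrt(D)) / (2a) = (0.99 +/- 0.880965) / (0.102).
  z_1 = (0.99 + 0.880965) / (0.102) = 18.3428,   |z_1| = 18.3428.
  z_2 = (0.99 - 0.880965) / (0.102) = 1.069,   |z_2| = 1.069.
Moduli of all roots: 18.3428, 1.0690.
All moduli strictly greater than 1? Yes.
Verdict: Invertible.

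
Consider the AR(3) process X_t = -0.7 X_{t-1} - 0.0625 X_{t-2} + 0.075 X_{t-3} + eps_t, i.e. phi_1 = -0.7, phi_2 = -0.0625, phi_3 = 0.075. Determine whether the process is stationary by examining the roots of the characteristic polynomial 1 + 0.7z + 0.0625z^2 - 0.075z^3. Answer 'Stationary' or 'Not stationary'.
\text{Stationary}

The AR(p) characteristic polynomial is P(z) = 1 + 0.7z + 0.0625z^2 - 0.075z^3.
Stationarity requires all roots to lie outside the unit circle, i.e. |z| > 1 for every root.
Degree 3: look for a simple real root z0 first, then factor out (1 - z/z0) and solve the remaining quadratic.
Testing z0 = 4: P(4) = 1 + (0.7)(4) + (0.0625)(4)^2 + (-0.075)(4)^3
  = 1 + (2.8) + (1) + (-4.8) = 0.  So z_0 = 4 is a root, |z_0| = 4.
Divide out the factor (1 - 0.25 z) = (1 - z/z0) (since 1/z0 = 0.25):
  P(z) = (1 - 0.25 z)(1 + (0.95) z + (0.3) z^2)
  [check: z-coef 0.95 - (0.25) = 0.7; z^2-coef 0.3 - (0.25)(0.95) = 0.0625; z^3-coef -(0.25)(0.3) = -0.075.]
Remaining roots from the quadratic factor 1 + (0.95) z + (0.3) z^2:
  Set 1 + (0.95) z + (0.3) z^2 = 0, i.e. a z^2 + b z + c = 0 with a = 0.3, b = 0.95, c = 1.
  Discriminant D = b^2 - 4ac = (0.95)^2 - 4*(0.3)*1 = 0.9025 - (1.2) = -0.2975.
  D < 0, so the roots are the complex-conjugate pair z = (-b +/- i sqrt(-D)) / (2a) = -1.5833 +/- 0.9091i.
  For a conjugate pair |z|^2 = z * conj(z) = (product of roots) = c/a = 1/(0.3) = 3.333333, so |z| = sqrt(3.333333) = 1.8257 for both roots.
Moduli of all roots: 4.0000, 1.8257, 1.8257.
All moduli strictly greater than 1? Yes.
Verdict: Stationary.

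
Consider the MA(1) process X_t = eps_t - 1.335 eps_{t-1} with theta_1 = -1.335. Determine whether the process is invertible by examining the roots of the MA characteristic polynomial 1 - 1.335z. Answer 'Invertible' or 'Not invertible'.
\text{Not invertible}

The MA(q) characteristic polynomial is P(z) = 1 - 1.335z.
Invertibility requires all roots to lie outside the unit circle, i.e. |z| > 1 for every root.
This is linear in z: 1 + (-1.335) z = 0  =>  z = -1/(-1.335) = 0.749064,  |z| = 0.749064.
Moduli of all roots: 0.7491.
All moduli strictly greater than 1? No.
Verdict: Not invertible.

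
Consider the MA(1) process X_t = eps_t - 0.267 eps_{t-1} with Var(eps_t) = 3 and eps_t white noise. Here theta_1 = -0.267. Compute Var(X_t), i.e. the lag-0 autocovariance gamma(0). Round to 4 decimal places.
\gamma(0) = 3.2139

For an MA(q) process X_t = eps_t + sum_i theta_i eps_{t-i} with
Var(eps_t) = sigma^2, the variance is
  gamma(0) = sigma^2 * (1 + sum_i theta_i^2).
  sum_i theta_i^2 = (-0.267)^2 = 0.071289.
  gamma(0) = 3 * (1 + 0.071289) = 3 * 1.071289 = 3.213867, which rounds to 3.2139.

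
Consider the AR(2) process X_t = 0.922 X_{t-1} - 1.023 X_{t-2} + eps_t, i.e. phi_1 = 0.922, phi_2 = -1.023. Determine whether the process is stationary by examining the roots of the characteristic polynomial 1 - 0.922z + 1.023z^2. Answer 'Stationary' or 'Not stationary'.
\text{Not stationary}

The AR(p) characteristic polynomial is P(z) = 1 - 0.922z + 1.023z^2.
Stationarity requires all roots to lie outside the unit circle, i.e. |z| > 1 for every root.
Set 1 + (-0.922) z + (1.023) z^2 = 0, i.e. a z^2 + b z + c = 0 with a = 1.023, b = -0.922, c = 1.
Discriminant D = b^2 - 4ac = (-0.922)^2 - 4*(1.023)*1 = 0.850084 - (4.092) = -3.241916.
D < 0, so the roots are the complex-conjugate pair z = (-b +/- i sqrt(-D)) / (2a) = 0.4506 +/- 0.88i.
For a conjugate pair |z|^2 = z * conj(z) = (product of roots) = c/a = 1/(1.023) = 0.977517, so |z| = sqrt(0.977517) = 0.9887 for both roots.
Moduli of all roots: 0.9887, 0.9887.
All moduli strictly greater than 1? No.
Verdict: Not stationary.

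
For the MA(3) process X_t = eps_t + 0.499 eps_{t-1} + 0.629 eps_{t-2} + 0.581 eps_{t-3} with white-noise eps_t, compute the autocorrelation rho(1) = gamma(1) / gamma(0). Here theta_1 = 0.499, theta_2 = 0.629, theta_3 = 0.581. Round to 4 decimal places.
\rho(1) = 0.5944

For an MA(q) process with theta_0 = 1, the autocovariance is
  gamma(k) = sigma^2 * sum_{i=0..q-k} theta_i * theta_{i+k},
and rho(k) = gamma(k) / gamma(0). Sigma^2 cancels.
  numerator   = (1)*(0.499) + (0.499)*(0.629) + (0.629)*(0.581) = 1.17832.
  denominator = (1)^2 + (0.499)^2 + (0.629)^2 + (0.581)^2 = 1.982203.
  rho(1) = 1.17832 / 1.982203 = 0.5944.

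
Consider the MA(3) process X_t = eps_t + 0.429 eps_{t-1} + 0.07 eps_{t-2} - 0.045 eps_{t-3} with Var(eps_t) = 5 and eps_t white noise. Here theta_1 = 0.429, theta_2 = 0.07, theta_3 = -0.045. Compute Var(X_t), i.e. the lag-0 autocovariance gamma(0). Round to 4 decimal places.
\gamma(0) = 5.9548

For an MA(q) process X_t = eps_t + sum_i theta_i eps_{t-i} with
Var(eps_t) = sigma^2, the variance is
  gamma(0) = sigma^2 * (1 + sum_i theta_i^2).
  sum_i theta_i^2 = (0.429)^2 + (0.07)^2 + (-0.045)^2 = 0.184041 + 0.0049 + 0.002025 = 0.190966.
  gamma(0) = 5 * (1 + 0.190966) = 5 * 1.190966 = 5.95483, which rounds to 5.9548.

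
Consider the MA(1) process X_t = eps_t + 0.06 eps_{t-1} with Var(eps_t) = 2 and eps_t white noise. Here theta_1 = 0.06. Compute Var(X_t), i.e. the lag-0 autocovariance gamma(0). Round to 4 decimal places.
\gamma(0) = 2.0072

For an MA(q) process X_t = eps_t + sum_i theta_i eps_{t-i} with
Var(eps_t) = sigma^2, the variance is
  gamma(0) = sigma^2 * (1 + sum_i theta_i^2).
  sum_i theta_i^2 = (0.06)^2 = 0.0036.
  gamma(0) = 2 * (1 + 0.0036) = 2 * 1.0036 = 2.0072.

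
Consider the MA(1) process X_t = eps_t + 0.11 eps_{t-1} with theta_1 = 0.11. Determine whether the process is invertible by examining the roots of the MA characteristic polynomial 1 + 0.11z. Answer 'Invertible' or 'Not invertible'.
\text{Invertible}

The MA(q) characteristic polynomial is P(z) = 1 + 0.11z.
Invertibility requires all roots to lie outside the unit circle, i.e. |z| > 1 for every root.
This is linear in z: 1 + (0.11) z = 0  =>  z = -1/(0.11) = -9.090909,  |z| = 9.090909.
Moduli of all roots: 9.0909.
All moduli strictly greater than 1? Yes.
Verdict: Invertible.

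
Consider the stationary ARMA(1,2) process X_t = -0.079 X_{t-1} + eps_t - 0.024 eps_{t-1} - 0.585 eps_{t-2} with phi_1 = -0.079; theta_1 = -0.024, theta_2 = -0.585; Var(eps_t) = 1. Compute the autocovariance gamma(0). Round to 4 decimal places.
\gamma(0) = 1.3455

Multiply the model equation by X_{t-k} and take expectations. With theta_0 = psi_0 = 1 and psi_j the MA(infinity) weights, this gives
  gamma(k) - sum_i phi_i gamma(k-i) = c_k,
  c_k = sigma^2 * sum_{j=k..q} theta_j psi_{j-k}   (c_k = 0 for k > q),
using gamma(-m) = gamma(m).
psi-weights needed (psi_j = theta_j + sum_i phi_i psi_{j-i}):
  psi_1 = theta_1 + phi_1 = -0.024 + (-0.079) = -0.103
  psi_2 = theta_2 + phi_1 psi_1 = -0.585 + (-0.079)(-0.103) = -0.576863
Right-hand sides:
  c_0 = sigma^2 (1 + theta_1 psi_1 + theta_2 psi_2) = 1 * (1 + (-0.024)(-0.103) + (-0.585)(-0.576863)) = 1 * 1.339937 = 1.339937
  c_1 = sigma^2 (theta_1 + theta_2 psi_1) = 1 * (-0.024 + (-0.585)(-0.103)) = 0.036255
  c_2 = sigma^2 theta_2 = 1 * (-0.585) = -0.585
Equations for k = 0 and k = 1 (AR order 1):
  gamma(0) = phi_1 gamma(1) + c_0
  gamma(1) = phi_1 gamma(0) + c_1
Substituting the second into the first: gamma(0) (1 - phi_1^2) = c_0 + phi_1 c_1, so
  gamma(0) = (c_0 + phi_1 c_1) / (1 - phi_1^2) = (1.339937 + (-0.079)(0.036255)) / (1 - (-0.079)^2) = 1.337073 / 0.993759 = 1.34547.
Therefore gamma(0) = 1.3455 (to 4 decimal places).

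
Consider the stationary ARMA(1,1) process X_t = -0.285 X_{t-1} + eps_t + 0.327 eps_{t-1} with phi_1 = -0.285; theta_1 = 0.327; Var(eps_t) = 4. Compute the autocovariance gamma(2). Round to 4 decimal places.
\gamma(2) = -0.0473

Multiply the model equation by X_{t-k} and take expectations. With theta_0 = psi_0 = 1 and psi_j the MA(infinity) weights, this gives
  gamma(k) - sum_i phi_i gamma(k-i) = c_k,
  c_k = sigma^2 * sum_{j=k..q} theta_j psi_{j-k}   (c_k = 0 for k > q),
using gamma(-m) = gamma(m).
psi-weights needed (psi_j = theta_j + sum_i phi_i psi_{j-i}):
  psi_1 = theta_1 + phi_1 = 0.327 + (-0.285) = 0.042
Right-hand sides:
  c_0 = sigma^2 (1 + theta_1 psi_1) = 4 * (1 + (0.327)(0.042)) = 4 * 1.013734 = 4.054936
  c_1 = sigma^2 theta_1 = 4 * (0.327) = 1.308
  c_2 = 0
Equations for k = 0 and k = 1 (AR order 1):
  gamma(0) = phi_1 gamma(1) + c_0
  gamma(1) = phi_1 gamma(0) + c_1
Substituting the second into the first: gamma(0) (1 - phi_1^2) = c_0 + phi_1 c_1, so
  gamma(0) = (c_0 + phi_1 c_1) / (1 - phi_1^2) = (4.054936 + (-0.285)(1.308)) / (1 - (-0.285)^2) = 3.682156 / 0.918775 = 4.00768.
  gamma(1) = phi_1 gamma(0) + c_1 = (-0.285)(4.00768) + (1.308) = 0.165811.
For k = 2 (> q): gamma(2) = phi_1 gamma(1) = (-0.285)(0.165811) = -0.047256.
Therefore gamma(2) = -0.0473 (to 4 decimal places).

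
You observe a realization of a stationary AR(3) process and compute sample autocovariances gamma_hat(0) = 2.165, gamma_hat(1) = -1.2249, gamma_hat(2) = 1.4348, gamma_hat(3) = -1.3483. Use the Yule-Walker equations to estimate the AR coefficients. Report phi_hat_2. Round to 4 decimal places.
\hat\phi_{2} = 0.4200

The Yule-Walker equations for an AR(p) process read, in matrix form,
  Gamma_p phi = r_p,   with   (Gamma_p)_{ij} = gamma(|i - j|),
                       (r_p)_i = gamma(i),   i,j = 1..p.
Substitute the sample gammas (Toeplitz matrix and right-hand side of size 3):
  Gamma_p = [[2.165, -1.2249, 1.4348], [-1.2249, 2.165, -1.2249], [1.4348, -1.2249, 2.165]]
  r_p     = [-1.2249, 1.4348, -1.3483]
Written out (R1..R3):
  (R1) 2.165 phi_1 - 1.2249 phi_2 + 1.4348 phi_3 = -1.2249
  (R2) -1.2249 phi_1 + 2.165 phi_2 - 1.2249 phi_3 = 1.4348
  (R3) 1.4348 phi_1 - 1.2249 phi_2 + 2.165 phi_3 = -1.3483
Gaussian elimination:
  R2 <- R2 - (-1.2249/2.165) R1 = R2 - (-0.565774) R1:  1.471984 phi_2 - 0.413128 phi_3 = 0.741784
  R3 <- R3 - (1.4348/2.165) R1 = R3 - (0.662725) R1:  -0.413128 phi_2 + 1.214122 phi_3 = -0.536528
  R3 <- R3 - (-0.413128/1.471984) R2 = R3 - (-0.280661) R2:  1.098173 phi_3 = -0.328338
Back-substitution:
  phi_hat_3 = -0.328338 / 1.098173 = -0.298986
  phi_hat_2 = (0.741784 - (-0.413128)(-0.298986)) / 1.471984 = 0.420021
  phi_hat_1 = (-1.2249 - (-1.2249)(0.420021) - (1.4348)(-0.298986)) / 2.165 = -0.129991
So phi_hat = [-0.1300, 0.4200, -0.2990].
Therefore phi_hat_2 = 0.4200.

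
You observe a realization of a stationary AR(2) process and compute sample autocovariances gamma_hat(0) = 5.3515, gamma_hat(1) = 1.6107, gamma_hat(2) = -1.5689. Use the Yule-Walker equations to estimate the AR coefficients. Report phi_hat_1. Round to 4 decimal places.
\hat\phi_{1} = 0.4280

The Yule-Walker equations for an AR(p) process read, in matrix form,
  Gamma_p phi = r_p,   with   (Gamma_p)_{ij} = gamma(|i - j|),
                       (r_p)_i = gamma(i),   i,j = 1..p.
Substitute the sample gammas (Toeplitz matrix and right-hand side of size 2):
  Gamma_p = [[5.3515, 1.6107], [1.6107, 5.3515]]
  r_p     = [1.6107, -1.5689]
Written out:
  5.3515 phi_1 + 1.6107 phi_2 = 1.6107
  1.6107 phi_1 + 5.3515 phi_2 = -1.5689
Solve by Cramer's rule:
  det = gamma(0)^2 - gamma(1)^2 = (5.3515)^2 - (1.6107)^2 = 28.63855225 - 2.59435449 = 26.04419776
  phi_hat_1 = [gamma(1) gamma(0) - gamma(1) gamma(2)] / det = [(1.6107)(5.3515) - (1.6107)(-1.5689)] / 26.04419776 = 11.14668828 / 26.04419776 = 0.428
  phi_hat_2 = [gamma(0) gamma(2) - gamma(1)^2] / det = [(5.3515)(-1.5689) - (1.6107)^2] / 26.04419776 = -10.99032284 / 26.04419776 = -0.422
So phi_hat = [0.4280, -0.4220].
Therefore phi_hat_1 = 0.4280.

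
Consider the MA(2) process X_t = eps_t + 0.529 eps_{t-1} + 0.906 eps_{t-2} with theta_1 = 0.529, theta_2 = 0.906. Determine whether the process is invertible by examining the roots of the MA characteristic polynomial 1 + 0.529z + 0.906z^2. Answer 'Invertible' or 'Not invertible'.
\text{Invertible}

The MA(q) characteristic polynomial is P(z) = 1 + 0.529z + 0.906z^2.
Invertibility requires all roots to lie outside the unit circle, i.e. |z| > 1 for every root.
Set 1 + (0.529) z + (0.906) z^2 = 0, i.e. a z^2 + b z + c = 0 with a = 0.906, b = 0.529, c = 1.
Discriminant D = b^2 - 4ac = (0.529)^2 - 4*(0.906)*1 = 0.279841 - (3.624) = -3.344159.
D < 0, so the roots are the complex-conjugate pair z = (-b +/- i sqrt(-D)) / (2a) = -0.2919 +/- 1.0092i.
For a conjugate pair |z|^2 = z * conj(z) = (product of roots) = c/a = 1/(0.906) = 1.103753, so |z| = sqrt(1.103753) = 1.0506 for both roots.
Moduli of all roots: 1.0506, 1.0506.
All moduli strictly greater than 1? Yes.
Verdict: Invertible.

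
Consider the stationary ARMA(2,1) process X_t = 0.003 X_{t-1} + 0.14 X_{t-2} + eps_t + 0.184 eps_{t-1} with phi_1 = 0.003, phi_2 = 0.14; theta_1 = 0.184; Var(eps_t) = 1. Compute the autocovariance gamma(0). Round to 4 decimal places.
\gamma(0) = 1.0558

Multiply the model equation by X_{t-k} and take expectations. With theta_0 = psi_0 = 1 and psi_j the MA(infinity) weights, this gives
  gamma(k) - sum_i phi_i gamma(k-i) = c_k,
  c_k = sigma^2 * sum_{j=k..q} theta_j psi_{j-k}   (c_k = 0 for k > q),
using gamma(-m) = gamma(m).
psi-weights needed (psi_j = theta_j + sum_i phi_i psi_{j-i}):
  psi_1 = theta_1 + phi_1 = 0.184 + (0.003) = 0.187
Right-hand sides:
  c_0 = sigma^2 (1 + theta_1 psi_1) = 1 * (1 + (0.184)(0.187)) = 1 * 1.034408 = 1.034408
  c_1 = sigma^2 theta_1 = 1 * (0.184) = 0.184
  c_2 = 0
Equations for k = 0, 1, 2 (AR order 2, c_2 = 0):
  (E0) gamma(0) = phi_1 gamma(1) + phi_2 gamma(2) + c_0
  (E1) gamma(1) = phi_1 gamma(0) + phi_2 gamma(1) + c_1
  (E2) gamma(2) = phi_1 gamma(1) + phi_2 gamma(0)
From (E1): gamma(1) = A gamma(0) + B with
  A = phi_1 / (1 - phi_2) = 0.003 / 0.86 = 0.003488,   B = c_1 / (1 - phi_2) = 0.184 / 0.86 = 0.213953.
Insert (E2) into (E0): gamma(0) (1 - phi_2^2) = phi_1 (1 + phi_2) gamma(1) + c_0.
  phi_1 (1 + phi_2) = (0.003)(1.14) = 0.00342,   1 - phi_2^2 = 0.9804.
Replace gamma(1) by A gamma(0) + B and collect gamma(0):
  gamma(0) [0.9804 - (0.00342)(0.003488)] = (0.00342)(0.213953) + 1.034408
  gamma(0) * 0.980388 = 1.03514
  gamma(0) = 1.03514 / 0.980388 = 1.055847.
Therefore gamma(0) = 1.0558 (to 4 decimal places).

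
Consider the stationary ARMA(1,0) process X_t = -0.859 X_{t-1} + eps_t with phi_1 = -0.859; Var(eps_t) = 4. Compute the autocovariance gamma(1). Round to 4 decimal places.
\gamma(1) = -13.1085

Multiply the model equation by X_{t-k} and take expectations. With theta_0 = psi_0 = 1 and psi_j the MA(infinity) weights, this gives
  gamma(k) - sum_i phi_i gamma(k-i) = c_k,
  c_k = sigma^2 * sum_{j=k..q} theta_j psi_{j-k}   (c_k = 0 for k > q),
using gamma(-m) = gamma(m).
Pure AR (q = 0): c_0 = sigma^2 = 4, c_k = 0 for k >= 1.
Equations for k = 0 and k = 1 (AR order 1):
  gamma(0) = phi_1 gamma(1) + c_0
  gamma(1) = phi_1 gamma(0) + c_1
Substituting the second into the first: gamma(0) (1 - phi_1^2) = c_0 + phi_1 c_1, so
  gamma(0) = c_0 / (1 - phi_1^2) = 4 / (1 - (-0.859)^2) = 4 / 0.262119 = 15.260244.
  gamma(1) = phi_1 gamma(0) = (-0.859)(15.260244) = -13.10855.
Therefore gamma(1) = -13.1085 (to 4 decimal places).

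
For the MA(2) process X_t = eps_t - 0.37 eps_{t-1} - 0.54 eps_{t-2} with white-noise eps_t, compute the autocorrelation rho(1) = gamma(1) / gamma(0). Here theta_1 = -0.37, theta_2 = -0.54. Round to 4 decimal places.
\rho(1) = -0.1191

For an MA(q) process with theta_0 = 1, the autocovariance is
  gamma(k) = sigma^2 * sum_{i=0..q-k} theta_i * theta_{i+k},
and rho(k) = gamma(k) / gamma(0). Sigma^2 cancels.
  numerator   = (1)*(-0.37) + (-0.37)*(-0.54) = -0.1702.
  denominator = (1)^2 + (-0.37)^2 + (-0.54)^2 = 1.4285.
  rho(1) = -0.1702 / 1.4285 = -0.1191.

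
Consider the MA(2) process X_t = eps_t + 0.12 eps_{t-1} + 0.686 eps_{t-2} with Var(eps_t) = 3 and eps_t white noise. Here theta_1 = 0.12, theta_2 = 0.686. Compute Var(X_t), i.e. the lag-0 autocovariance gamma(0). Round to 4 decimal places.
\gamma(0) = 4.4550

For an MA(q) process X_t = eps_t + sum_i theta_i eps_{t-i} with
Var(eps_t) = sigma^2, the variance is
  gamma(0) = sigma^2 * (1 + sum_i theta_i^2).
  sum_i theta_i^2 = (0.12)^2 + (0.686)^2 = 0.0144 + 0.470596 = 0.484996.
  gamma(0) = 3 * (1 + 0.484996) = 3 * 1.484996 = 4.454988, which rounds to 4.4550.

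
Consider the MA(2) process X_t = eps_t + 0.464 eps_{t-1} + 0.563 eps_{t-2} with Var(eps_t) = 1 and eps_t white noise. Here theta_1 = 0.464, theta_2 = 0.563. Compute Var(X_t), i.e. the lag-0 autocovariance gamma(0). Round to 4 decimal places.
\gamma(0) = 1.5323

For an MA(q) process X_t = eps_t + sum_i theta_i eps_{t-i} with
Var(eps_t) = sigma^2, the variance is
  gamma(0) = sigma^2 * (1 + sum_i theta_i^2).
  sum_i theta_i^2 = (0.464)^2 + (0.563)^2 = 0.215296 + 0.316969 = 0.532265.
  gamma(0) = 1 * (1 + 0.532265) = 1 * 1.532265 = 1.532265, which rounds to 1.5323.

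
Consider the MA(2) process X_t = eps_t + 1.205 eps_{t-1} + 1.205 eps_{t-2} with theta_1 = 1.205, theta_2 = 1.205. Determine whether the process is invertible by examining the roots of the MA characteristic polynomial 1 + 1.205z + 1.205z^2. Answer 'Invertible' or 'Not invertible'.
\text{Not invertible}

The MA(q) characteristic polynomial is P(z) = 1 + 1.205z + 1.205z^2.
Invertibility requires all roots to lie outside the unit circle, i.e. |z| > 1 for every root.
Set 1 + (1.205) z + (1.205) z^2 = 0, i.e. a z^2 + b z + c = 0 with a = 1.205, b = 1.205, c = 1.
Discriminant D = b^2 - 4ac = (1.205)^2 - 4*(1.205)*1 = 1.452025 - (4.82) = -3.367975.
D < 0, so the roots are the complex-conjugate pair z = (-b +/- i sqrt(-D)) / (2a) = -0.5 +/- 0.7615i.
For a conjugate pair |z|^2 = z * conj(z) = (product of roots) = c/a = 1/(1.205) = 0.829876, so |z| = sqrt(0.829876) = 0.911 for both roots.
Moduli of all roots: 0.9110, 0.9110.
All moduli strictly greater than 1? No.
Verdict: Not invertible.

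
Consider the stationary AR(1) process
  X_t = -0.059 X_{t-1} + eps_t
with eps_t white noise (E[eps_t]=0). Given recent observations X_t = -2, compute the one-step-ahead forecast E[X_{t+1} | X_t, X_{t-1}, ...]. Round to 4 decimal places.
E[X_{t+1} \mid \mathcal F_t] = 0.1180

For an AR(p) model X_t = c + sum_i phi_i X_{t-i} + eps_t, the
one-step-ahead conditional mean is
  E[X_{t+1} | X_t, ...] = c + sum_i phi_i X_{t+1-i}.
Substitute known values:
  E[X_{t+1} | ...] = (-0.059) * (-2)
                   = 0.1180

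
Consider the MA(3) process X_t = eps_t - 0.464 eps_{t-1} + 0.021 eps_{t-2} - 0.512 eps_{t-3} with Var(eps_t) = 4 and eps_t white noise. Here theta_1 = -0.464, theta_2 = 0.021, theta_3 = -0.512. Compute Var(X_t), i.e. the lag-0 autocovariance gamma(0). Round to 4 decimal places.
\gamma(0) = 5.9115

For an MA(q) process X_t = eps_t + sum_i theta_i eps_{t-i} with
Var(eps_t) = sigma^2, the variance is
  gamma(0) = sigma^2 * (1 + sum_i theta_i^2).
  sum_i theta_i^2 = (-0.464)^2 + (0.021)^2 + (-0.512)^2 = 0.215296 + 0.000441 + 0.262144 = 0.477881.
  gamma(0) = 4 * (1 + 0.477881) = 4 * 1.477881 = 5.911524, which rounds to 5.9115.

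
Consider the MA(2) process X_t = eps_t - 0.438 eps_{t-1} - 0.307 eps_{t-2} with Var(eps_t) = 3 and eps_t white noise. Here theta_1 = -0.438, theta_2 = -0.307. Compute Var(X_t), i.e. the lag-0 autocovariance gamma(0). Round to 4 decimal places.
\gamma(0) = 3.8583

For an MA(q) process X_t = eps_t + sum_i theta_i eps_{t-i} with
Var(eps_t) = sigma^2, the variance is
  gamma(0) = sigma^2 * (1 + sum_i theta_i^2).
  sum_i theta_i^2 = (-0.438)^2 + (-0.307)^2 = 0.191844 + 0.094249 = 0.286093.
  gamma(0) = 3 * (1 + 0.286093) = 3 * 1.286093 = 3.858279, which rounds to 3.8583.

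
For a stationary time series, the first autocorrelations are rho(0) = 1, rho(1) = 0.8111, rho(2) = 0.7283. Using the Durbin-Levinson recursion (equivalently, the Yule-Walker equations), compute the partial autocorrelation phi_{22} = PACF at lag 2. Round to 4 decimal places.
\phi_{22} = 0.2058

The PACF at lag k is phi_{kk}, the last component of the solution
to the Yule-Walker system G_k phi = r_k where
  (G_k)_{ij} = rho(|i - j|), (r_k)_i = rho(i), i,j = 1..k.
Equivalently, Durbin-Levinson gives phi_{kk} iteratively:
  phi_{11} = rho(1)
  phi_{kk} = [rho(k) - sum_{j=1..k-1} phi_{k-1,j} rho(k-j)]
            / [1 - sum_{j=1..k-1} phi_{k-1,j} rho(j)],
  phi_{k,j} = phi_{k-1,j} - phi_{kk} phi_{k-1,k-j},  j = 1..k-1.
Step k = 1:
  phi_11 = rho(1) = 0.8111.
Step k = 2:
  phi_22 = [rho(2) - phi_11 rho(1)] / [1 - phi_11 rho(1)] = [0.7283 - (0.8111)(0.8111)] / [1 - (0.8111)(0.8111)]
         = 0.07041679 / 0.34211679 = 0.2058.
Therefore phi_{22} = 0.2058.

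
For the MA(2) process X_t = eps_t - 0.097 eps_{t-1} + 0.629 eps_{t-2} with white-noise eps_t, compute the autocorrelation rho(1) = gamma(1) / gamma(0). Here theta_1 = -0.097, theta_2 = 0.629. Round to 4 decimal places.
\rho(1) = -0.1125

For an MA(q) process with theta_0 = 1, the autocovariance is
  gamma(k) = sigma^2 * sum_{i=0..q-k} theta_i * theta_{i+k},
and rho(k) = gamma(k) / gamma(0). Sigma^2 cancels.
  numerator   = (1)*(-0.097) + (-0.097)*(0.629) = -0.158013.
  denominator = (1)^2 + (-0.097)^2 + (0.629)^2 = 1.40505.
  rho(1) = -0.158013 / 1.40505 = -0.1125.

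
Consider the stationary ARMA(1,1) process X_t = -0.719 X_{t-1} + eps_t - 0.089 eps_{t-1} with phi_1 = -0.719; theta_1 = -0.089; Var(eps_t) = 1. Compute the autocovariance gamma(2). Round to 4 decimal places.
\gamma(2) = 1.2797

Multiply the model equation by X_{t-k} and take expectations. With theta_0 = psi_0 = 1 and psi_j the MA(infinity) weights, this gives
  gamma(k) - sum_i phi_i gamma(k-i) = c_k,
  c_k = sigma^2 * sum_{j=k..q} theta_j psi_{j-k}   (c_k = 0 for k > q),
using gamma(-m) = gamma(m).
psi-weights needed (psi_j = theta_j + sum_i phi_i psi_{j-i}):
  psi_1 = theta_1 + phi_1 = -0.089 + (-0.719) = -0.808
Right-hand sides:
  c_0 = sigma^2 (1 + theta_1 psi_1) = 1 * (1 + (-0.089)(-0.808)) = 1 * 1.071912 = 1.071912
  c_1 = sigma^2 theta_1 = 1 * (-0.089) = -0.089
  c_2 = 0
Equations for k = 0 and k = 1 (AR order 1):
  gamma(0) = phi_1 gamma(1) + c_0
  gamma(1) = phi_1 gamma(0) + c_1
Substituting the second into the first: gamma(0) (1 - phi_1^2) = c_0 + phi_1 c_1, so
  gamma(0) = (c_0 + phi_1 c_1) / (1 - phi_1^2) = (1.071912 + (-0.719)(-0.089)) / (1 - (-0.719)^2) = 1.135903 / 0.483039 = 2.351576.
  gamma(1) = phi_1 gamma(0) + c_1 = (-0.719)(2.351576) + (-0.089) = -1.779783.
For k = 2 (> q): gamma(2) = phi_1 gamma(1) = (-0.719)(-1.779783) = 1.279664.
Therefore gamma(2) = 1.2797 (to 4 decimal places).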